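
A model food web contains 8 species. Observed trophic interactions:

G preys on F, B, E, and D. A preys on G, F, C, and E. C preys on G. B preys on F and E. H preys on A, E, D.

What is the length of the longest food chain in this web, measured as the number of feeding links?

One longest chain: E → B → G → C → A → H.
It has 6 species and 5 links.

5 links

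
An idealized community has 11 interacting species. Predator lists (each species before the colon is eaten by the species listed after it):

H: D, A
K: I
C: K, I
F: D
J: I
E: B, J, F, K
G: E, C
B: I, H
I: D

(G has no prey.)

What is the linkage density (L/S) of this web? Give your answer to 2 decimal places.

There are L = 16 links among S = 11 species.
L/S = 16/11 = 1.4545 ≈ 1.45.

L/S = 1.45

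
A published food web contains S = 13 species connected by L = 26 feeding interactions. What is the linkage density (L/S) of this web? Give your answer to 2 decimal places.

L/S = 2.00

There are L = 26 links among S = 13 species.
L/S = 26/13 = 2.0000 ≈ 2.00.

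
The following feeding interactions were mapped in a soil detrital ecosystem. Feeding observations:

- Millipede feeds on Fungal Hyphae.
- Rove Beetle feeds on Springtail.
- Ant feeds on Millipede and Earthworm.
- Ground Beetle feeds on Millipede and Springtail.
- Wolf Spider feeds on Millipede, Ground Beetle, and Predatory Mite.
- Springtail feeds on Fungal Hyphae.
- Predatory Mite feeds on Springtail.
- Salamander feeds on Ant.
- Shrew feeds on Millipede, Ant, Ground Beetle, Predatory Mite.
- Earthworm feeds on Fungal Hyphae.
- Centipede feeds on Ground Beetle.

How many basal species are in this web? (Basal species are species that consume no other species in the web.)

1

Basal species (no prey listed): Fungal Hyphae.
Count: 1.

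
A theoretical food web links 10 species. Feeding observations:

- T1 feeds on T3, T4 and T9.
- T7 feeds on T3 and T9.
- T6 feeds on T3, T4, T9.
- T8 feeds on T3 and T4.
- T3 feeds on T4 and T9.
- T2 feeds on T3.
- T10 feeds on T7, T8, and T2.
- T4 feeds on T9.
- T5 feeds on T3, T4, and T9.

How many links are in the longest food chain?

One longest chain: T9 → T4 → T3 → T8 → T10.
It has 5 species and 4 links.

4 links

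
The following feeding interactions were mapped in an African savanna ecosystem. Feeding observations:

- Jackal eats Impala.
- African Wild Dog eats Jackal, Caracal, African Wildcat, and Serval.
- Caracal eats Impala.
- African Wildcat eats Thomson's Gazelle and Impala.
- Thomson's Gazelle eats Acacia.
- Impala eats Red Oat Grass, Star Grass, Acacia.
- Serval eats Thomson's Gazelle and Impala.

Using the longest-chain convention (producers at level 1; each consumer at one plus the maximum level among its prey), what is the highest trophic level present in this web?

Producers (level 1): Red Oat Grass, Star Grass, Acacia.
Red Oat Grass → Impala → Jackal → African Wild Dog gives African Wild Dog level 4.
No species has a prey at level 4, so no species reaches level 5.

4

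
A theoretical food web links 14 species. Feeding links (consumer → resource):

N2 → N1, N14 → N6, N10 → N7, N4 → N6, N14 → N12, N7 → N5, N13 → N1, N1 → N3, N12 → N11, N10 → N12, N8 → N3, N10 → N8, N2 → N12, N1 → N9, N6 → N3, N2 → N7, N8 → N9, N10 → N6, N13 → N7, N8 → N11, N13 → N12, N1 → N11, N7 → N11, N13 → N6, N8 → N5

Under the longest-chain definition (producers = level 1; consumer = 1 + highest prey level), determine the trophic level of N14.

Trophic level 3

N3 is a producer → level 1.
N6 eats N3 → level 2.
N14 eats N6 (level 2); other prey at levels: N12 2 → level 3.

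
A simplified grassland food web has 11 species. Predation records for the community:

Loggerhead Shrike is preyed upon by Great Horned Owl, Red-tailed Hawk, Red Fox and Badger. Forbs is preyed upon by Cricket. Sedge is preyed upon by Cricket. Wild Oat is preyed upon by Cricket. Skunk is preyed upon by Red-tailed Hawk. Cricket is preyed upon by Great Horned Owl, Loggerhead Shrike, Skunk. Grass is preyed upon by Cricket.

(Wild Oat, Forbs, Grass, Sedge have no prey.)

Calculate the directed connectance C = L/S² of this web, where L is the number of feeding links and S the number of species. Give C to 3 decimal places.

C = 0.099

The web has S = 11 species and L = 12 feeding links.
C = L / S² = 12 / 121 = 0.0992 ≈ 0.099.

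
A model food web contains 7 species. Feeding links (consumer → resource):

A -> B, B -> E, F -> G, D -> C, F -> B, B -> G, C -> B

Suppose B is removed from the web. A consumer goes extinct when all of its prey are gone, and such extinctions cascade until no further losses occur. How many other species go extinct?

3

Remove B.
Round 1: A (all prey gone), C (all prey gone) → extinct.
Round 2: D (all prey gone) → extinct.
No further losses. Total secondary extinctions: 3.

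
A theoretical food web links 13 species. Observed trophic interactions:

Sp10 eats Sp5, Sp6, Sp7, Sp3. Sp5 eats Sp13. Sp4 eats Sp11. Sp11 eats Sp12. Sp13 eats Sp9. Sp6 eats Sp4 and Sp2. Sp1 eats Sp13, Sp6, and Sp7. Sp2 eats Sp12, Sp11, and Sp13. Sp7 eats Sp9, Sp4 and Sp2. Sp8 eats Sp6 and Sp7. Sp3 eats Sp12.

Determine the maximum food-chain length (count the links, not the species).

One longest chain: Sp12 → Sp11 → Sp2 → Sp7 → Sp1.
It has 5 species and 4 links.

4 links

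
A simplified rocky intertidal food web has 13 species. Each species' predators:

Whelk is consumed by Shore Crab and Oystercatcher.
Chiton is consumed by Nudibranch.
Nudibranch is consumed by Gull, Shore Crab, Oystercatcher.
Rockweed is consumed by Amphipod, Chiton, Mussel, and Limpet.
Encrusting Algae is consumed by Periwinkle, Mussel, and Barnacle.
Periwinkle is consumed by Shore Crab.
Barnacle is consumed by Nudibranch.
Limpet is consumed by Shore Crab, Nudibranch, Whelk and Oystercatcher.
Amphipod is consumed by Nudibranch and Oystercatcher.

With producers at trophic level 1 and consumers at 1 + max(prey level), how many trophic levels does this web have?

4

Producers (level 1): Rockweed, Encrusting Algae.
Rockweed → Amphipod → Nudibranch → Gull gives Gull level 4.
No species has a prey at level 4, so no species reaches level 5.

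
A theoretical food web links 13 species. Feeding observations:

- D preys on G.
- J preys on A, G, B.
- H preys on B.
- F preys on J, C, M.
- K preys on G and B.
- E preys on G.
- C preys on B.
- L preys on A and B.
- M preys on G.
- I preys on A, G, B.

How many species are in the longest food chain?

3 species

One longest chain: B → C → F.
It has 3 species and 2 links.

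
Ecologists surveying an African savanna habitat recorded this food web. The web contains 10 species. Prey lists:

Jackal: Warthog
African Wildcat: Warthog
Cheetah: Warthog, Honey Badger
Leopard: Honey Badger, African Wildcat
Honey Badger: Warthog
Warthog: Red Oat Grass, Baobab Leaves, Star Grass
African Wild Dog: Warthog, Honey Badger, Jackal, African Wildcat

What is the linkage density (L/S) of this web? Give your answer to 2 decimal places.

There are L = 14 links among S = 10 species.
L/S = 14/10 = 1.4000 ≈ 1.40.

L/S = 1.40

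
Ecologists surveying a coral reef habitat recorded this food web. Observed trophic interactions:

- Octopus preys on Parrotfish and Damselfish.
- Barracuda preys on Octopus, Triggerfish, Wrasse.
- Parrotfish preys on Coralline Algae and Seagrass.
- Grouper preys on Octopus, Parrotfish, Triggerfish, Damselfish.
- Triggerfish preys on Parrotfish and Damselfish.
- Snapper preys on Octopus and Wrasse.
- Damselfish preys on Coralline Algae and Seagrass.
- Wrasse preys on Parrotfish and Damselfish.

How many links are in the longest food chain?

One longest chain: Coralline Algae → Parrotfish → Wrasse → Snapper.
It has 4 species and 3 links.

3 links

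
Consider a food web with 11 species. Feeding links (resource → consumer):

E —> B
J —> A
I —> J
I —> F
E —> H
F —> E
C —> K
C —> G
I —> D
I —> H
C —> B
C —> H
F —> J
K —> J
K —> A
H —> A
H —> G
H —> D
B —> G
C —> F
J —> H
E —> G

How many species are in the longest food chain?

5 species

One longest chain: I → F → E → H → A.
It has 5 species and 4 links.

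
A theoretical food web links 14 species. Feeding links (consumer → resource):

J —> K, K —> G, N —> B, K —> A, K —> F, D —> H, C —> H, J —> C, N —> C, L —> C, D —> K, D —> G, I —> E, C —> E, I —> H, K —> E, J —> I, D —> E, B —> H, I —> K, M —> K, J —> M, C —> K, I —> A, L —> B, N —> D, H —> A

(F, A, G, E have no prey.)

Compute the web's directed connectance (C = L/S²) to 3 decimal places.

C = 0.138

The web has S = 14 species and L = 27 feeding links.
C = L / S² = 27 / 196 = 0.1378 ≈ 0.138.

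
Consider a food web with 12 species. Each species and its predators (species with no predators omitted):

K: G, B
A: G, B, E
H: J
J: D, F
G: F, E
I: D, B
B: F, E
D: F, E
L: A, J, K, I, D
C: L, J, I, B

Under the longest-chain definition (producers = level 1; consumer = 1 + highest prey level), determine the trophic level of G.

Trophic level 4

C is a producer → level 1.
L eats C → level 2.
A eats L → level 3.
G eats A (level 3); other prey at levels: K 3 → level 4.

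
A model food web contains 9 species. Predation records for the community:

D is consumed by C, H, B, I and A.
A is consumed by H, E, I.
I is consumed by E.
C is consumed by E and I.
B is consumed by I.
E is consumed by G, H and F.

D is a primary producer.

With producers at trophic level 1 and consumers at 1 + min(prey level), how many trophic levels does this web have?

4

Producers (level 1): D.
Following each consumer down to its lowest-level prey: D → A → E → F (levels 1 through 4).
All prey of F (E 3) are at level 3 or above, so F is at level 1 + 3 = 4.
Every consumer has at least one prey at level 3 or below, so none exceeds level 4.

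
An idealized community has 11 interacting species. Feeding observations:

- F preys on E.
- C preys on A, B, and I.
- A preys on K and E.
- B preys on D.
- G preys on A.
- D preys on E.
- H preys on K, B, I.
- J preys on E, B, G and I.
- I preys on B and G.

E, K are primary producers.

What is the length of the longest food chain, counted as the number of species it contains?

One longest chain: E → A → G → I → H.
It has 5 species and 4 links.

5 species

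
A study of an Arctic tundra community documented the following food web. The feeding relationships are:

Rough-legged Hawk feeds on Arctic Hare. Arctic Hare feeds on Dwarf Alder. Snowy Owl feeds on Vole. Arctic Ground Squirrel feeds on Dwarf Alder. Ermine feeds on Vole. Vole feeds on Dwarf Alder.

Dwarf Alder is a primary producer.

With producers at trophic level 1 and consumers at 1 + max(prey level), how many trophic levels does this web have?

3

Producers (level 1): Dwarf Alder.
Dwarf Alder → Vole → Ermine gives Ermine level 3.
No species has a prey at level 3, so no species reaches level 4.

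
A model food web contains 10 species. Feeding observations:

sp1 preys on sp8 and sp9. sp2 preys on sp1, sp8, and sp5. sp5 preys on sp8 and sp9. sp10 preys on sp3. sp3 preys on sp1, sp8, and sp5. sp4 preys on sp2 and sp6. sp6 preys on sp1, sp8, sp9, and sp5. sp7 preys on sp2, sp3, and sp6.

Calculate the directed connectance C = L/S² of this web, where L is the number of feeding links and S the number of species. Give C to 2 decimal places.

The web has S = 10 species and L = 20 feeding links.
C = L / S² = 20 / 100 = 0.2000 ≈ 0.20.

C = 0.20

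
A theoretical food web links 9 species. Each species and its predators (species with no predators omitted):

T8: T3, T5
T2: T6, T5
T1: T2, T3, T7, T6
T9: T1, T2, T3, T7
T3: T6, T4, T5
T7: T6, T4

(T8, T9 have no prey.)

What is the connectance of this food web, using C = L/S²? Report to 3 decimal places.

The web has S = 9 species and L = 17 feeding links.
C = L / S² = 17 / 81 = 0.2099 ≈ 0.210.

C = 0.210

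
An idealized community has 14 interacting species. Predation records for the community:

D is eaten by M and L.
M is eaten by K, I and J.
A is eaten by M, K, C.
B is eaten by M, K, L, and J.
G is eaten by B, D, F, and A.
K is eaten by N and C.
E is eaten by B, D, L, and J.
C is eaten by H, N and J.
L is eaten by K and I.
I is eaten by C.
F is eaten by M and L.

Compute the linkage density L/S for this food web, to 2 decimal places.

There are L = 30 links among S = 14 species.
L/S = 30/14 = 2.1429 ≈ 2.14.

L/S = 2.14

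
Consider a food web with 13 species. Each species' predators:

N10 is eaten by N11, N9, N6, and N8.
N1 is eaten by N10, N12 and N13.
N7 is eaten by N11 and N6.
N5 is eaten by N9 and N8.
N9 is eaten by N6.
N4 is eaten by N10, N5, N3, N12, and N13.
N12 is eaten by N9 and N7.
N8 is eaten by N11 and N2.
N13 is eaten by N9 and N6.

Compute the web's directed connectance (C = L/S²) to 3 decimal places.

C = 0.136

The web has S = 13 species and L = 23 feeding links.
C = L / S² = 23 / 169 = 0.1361 ≈ 0.136.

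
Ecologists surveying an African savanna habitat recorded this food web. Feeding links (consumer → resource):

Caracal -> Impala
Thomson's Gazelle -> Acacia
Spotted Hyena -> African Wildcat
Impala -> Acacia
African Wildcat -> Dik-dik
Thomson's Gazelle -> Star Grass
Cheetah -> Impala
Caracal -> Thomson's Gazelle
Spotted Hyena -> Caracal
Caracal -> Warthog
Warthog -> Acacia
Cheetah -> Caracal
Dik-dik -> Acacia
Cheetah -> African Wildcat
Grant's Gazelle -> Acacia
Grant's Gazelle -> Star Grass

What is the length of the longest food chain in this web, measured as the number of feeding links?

3 links

One longest chain: Acacia → Thomson's Gazelle → Caracal → Spotted Hyena.
It has 4 species and 3 links.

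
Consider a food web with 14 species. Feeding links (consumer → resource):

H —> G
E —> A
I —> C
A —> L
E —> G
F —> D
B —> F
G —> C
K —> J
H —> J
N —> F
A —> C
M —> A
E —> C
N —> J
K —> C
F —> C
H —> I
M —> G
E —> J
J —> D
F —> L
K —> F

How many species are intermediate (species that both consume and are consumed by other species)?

5

Intermediate species (has both prey and predators): J, G, I, F, A.
Count: 5.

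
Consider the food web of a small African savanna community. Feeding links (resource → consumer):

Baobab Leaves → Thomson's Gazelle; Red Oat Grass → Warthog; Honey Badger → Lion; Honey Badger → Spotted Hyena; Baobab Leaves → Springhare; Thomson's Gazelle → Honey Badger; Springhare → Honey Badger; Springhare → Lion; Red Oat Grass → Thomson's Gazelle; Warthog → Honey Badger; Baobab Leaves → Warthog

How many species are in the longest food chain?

4 species

One longest chain: Baobab Leaves → Springhare → Honey Badger → Spotted Hyena.
It has 4 species and 3 links.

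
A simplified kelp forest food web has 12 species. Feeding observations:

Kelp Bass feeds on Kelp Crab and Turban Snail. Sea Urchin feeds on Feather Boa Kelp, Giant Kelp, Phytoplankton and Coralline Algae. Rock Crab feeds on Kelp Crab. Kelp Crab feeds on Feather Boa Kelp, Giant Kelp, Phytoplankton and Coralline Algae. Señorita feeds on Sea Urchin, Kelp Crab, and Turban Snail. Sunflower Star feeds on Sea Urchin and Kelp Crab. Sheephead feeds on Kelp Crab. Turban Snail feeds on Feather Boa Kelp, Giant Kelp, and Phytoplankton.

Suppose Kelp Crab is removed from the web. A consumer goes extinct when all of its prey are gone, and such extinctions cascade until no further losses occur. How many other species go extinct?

2

Remove Kelp Crab.
Round 1: Rock Crab (all prey gone), Sheephead (all prey gone) → extinct.
No further losses. Total secondary extinctions: 2.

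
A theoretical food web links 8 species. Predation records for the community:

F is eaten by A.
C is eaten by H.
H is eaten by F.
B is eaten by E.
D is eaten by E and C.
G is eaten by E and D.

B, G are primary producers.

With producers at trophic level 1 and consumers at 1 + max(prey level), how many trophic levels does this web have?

Producers (level 1): B, G.
G → D → C → H → F → A gives A level 6.
No species has a prey at level 6, so no species reaches level 7.

6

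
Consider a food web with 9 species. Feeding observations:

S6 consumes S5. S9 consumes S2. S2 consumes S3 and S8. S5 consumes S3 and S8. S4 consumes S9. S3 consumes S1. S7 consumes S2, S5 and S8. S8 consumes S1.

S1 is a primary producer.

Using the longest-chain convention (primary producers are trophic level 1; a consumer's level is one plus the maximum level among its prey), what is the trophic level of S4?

Trophic level 5

S1 is a producer → level 1.
S3 eats S1 → level 2.
S2 eats S3 (level 2); other prey at levels: S8 2 → level 3.
S9 eats S2 → level 4.
S4 eats S9 → level 5.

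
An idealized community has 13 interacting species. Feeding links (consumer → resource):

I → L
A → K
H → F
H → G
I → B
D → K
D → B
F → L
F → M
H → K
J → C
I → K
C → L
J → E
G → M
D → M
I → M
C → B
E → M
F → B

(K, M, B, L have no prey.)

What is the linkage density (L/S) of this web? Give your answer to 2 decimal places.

L/S = 1.54

There are L = 20 links among S = 13 species.
L/S = 20/13 = 1.5385 ≈ 1.54.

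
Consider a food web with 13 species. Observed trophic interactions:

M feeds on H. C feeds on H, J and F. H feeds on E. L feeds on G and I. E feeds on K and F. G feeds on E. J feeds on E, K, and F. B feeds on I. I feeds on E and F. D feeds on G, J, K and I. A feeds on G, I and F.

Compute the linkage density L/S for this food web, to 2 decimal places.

There are L = 23 links among S = 13 species.
L/S = 23/13 = 1.7692 ≈ 1.77.

L/S = 1.77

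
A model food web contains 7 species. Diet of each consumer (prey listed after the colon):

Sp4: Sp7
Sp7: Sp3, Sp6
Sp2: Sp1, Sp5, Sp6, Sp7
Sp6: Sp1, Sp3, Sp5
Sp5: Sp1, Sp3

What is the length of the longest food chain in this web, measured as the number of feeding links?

One longest chain: Sp1 → Sp5 → Sp6 → Sp7 → Sp2.
It has 5 species and 4 links.

4 links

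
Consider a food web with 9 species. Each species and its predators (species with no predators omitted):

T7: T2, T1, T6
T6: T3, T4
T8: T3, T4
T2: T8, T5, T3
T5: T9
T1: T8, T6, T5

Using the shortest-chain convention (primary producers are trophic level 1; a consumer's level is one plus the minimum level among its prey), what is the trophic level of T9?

T7 is a producer → level 1.
T2 eats T7 → level 2.
T5 eats T2 → level 3.
T9 eats T5 → level 4.
No prey of T9 is below level 3, so 4 is the minimum.

Trophic level 4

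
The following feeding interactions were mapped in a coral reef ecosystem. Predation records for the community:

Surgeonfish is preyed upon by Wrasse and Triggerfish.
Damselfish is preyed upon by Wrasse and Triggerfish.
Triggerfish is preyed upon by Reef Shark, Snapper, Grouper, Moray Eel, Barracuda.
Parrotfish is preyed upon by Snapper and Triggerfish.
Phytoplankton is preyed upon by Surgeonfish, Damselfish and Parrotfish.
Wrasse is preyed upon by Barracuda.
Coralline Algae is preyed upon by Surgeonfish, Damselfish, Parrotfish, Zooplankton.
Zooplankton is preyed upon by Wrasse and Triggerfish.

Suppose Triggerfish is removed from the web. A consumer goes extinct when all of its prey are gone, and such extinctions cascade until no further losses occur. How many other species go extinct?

Remove Triggerfish.
Round 1: Reef Shark (all prey gone), Moray Eel (all prey gone), Grouper (all prey gone) → extinct.
No further losses. Total secondary extinctions: 3.

3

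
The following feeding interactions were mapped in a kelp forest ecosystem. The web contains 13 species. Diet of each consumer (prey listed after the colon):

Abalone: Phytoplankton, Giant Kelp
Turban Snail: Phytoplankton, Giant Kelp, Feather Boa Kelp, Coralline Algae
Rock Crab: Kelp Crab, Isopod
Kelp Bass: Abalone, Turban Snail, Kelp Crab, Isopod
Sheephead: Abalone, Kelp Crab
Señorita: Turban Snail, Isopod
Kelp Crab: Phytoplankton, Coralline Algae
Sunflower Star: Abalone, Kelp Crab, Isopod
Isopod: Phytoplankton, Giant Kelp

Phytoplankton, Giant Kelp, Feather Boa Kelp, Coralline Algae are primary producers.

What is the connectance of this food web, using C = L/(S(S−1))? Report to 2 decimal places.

The web has S = 13 species and L = 23 feeding links.
C = L / (S(S−1)) = 23 / 156 = 0.1474 ≈ 0.15.

C = 0.15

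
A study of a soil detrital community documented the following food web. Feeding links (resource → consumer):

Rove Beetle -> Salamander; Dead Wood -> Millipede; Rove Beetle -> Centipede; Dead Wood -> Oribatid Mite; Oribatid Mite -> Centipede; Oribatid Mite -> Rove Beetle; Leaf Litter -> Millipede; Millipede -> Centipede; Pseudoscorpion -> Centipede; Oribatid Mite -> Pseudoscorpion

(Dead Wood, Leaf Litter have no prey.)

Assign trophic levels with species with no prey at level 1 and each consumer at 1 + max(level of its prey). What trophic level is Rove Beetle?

Dead Wood has no prey (basal) → level 1.
Oribatid Mite eats Dead Wood → level 2.
Rove Beetle eats Oribatid Mite → level 3.

Trophic level 3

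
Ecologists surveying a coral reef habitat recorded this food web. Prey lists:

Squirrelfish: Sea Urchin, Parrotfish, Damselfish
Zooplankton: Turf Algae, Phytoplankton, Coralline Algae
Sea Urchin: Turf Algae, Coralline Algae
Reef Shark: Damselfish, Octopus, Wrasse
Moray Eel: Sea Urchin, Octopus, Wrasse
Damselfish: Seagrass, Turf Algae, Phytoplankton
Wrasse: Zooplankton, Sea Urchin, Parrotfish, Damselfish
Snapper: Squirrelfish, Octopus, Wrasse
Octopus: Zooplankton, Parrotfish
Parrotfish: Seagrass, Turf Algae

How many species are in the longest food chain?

4 species

One longest chain: Turf Algae → Sea Urchin → Squirrelfish → Snapper.
It has 4 species and 3 links.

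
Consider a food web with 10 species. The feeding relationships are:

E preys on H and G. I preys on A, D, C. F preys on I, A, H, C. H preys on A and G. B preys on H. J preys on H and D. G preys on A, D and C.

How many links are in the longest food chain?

One longest chain: D → G → H → J.
It has 4 species and 3 links.

3 links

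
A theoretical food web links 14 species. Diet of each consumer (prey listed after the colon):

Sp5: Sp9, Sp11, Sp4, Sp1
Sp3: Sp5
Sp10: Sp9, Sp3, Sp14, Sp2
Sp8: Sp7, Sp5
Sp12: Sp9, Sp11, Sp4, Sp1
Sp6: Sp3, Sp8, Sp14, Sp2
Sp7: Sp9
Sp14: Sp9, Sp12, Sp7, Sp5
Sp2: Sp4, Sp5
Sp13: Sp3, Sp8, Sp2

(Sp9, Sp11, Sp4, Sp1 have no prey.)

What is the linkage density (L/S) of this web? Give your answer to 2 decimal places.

There are L = 29 links among S = 14 species.
L/S = 29/14 = 2.0714 ≈ 2.07.

L/S = 2.07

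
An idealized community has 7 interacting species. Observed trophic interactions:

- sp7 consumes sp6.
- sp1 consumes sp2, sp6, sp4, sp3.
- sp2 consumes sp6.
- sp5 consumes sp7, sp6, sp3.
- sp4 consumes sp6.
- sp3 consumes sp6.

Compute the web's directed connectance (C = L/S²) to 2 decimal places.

The web has S = 7 species and L = 11 feeding links.
C = L / S² = 11 / 49 = 0.2245 ≈ 0.22.

C = 0.22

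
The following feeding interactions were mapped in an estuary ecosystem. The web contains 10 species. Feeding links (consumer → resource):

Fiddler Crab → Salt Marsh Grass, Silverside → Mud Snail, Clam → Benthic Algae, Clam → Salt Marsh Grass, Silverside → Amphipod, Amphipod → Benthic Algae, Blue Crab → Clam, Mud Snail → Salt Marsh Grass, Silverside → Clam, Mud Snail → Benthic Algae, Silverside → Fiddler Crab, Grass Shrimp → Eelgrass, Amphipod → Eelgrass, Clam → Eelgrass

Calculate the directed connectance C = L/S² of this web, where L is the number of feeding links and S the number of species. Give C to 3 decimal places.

C = 0.140

The web has S = 10 species and L = 14 feeding links.
C = L / S² = 14 / 100 = 0.1400 ≈ 0.140.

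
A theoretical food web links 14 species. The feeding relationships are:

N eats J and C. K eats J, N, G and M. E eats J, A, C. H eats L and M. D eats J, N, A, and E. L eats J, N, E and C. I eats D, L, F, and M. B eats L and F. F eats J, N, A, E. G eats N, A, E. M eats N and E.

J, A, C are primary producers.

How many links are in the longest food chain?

3 links

One longest chain: J → N → F → B.
It has 4 species and 3 links.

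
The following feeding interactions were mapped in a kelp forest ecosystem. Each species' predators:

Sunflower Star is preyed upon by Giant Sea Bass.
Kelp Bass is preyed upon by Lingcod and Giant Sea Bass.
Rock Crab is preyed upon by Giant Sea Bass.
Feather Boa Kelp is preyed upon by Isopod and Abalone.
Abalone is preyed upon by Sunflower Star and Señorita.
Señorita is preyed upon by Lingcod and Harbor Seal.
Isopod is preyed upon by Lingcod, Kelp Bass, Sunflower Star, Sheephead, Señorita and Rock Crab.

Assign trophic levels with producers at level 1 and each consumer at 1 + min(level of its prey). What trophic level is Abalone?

Feather Boa Kelp is a producer → level 1.
Abalone eats Feather Boa Kelp → level 2.

Trophic level 2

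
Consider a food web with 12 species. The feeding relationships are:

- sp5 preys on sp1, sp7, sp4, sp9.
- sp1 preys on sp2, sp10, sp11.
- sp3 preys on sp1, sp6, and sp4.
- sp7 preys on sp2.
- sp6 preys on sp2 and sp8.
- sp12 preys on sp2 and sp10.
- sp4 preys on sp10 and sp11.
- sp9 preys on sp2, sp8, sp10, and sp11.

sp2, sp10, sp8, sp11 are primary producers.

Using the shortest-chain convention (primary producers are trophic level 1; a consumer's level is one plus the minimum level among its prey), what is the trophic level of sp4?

Trophic level 2

sp10 is a producer → level 1.
sp4 eats sp10 → level 2.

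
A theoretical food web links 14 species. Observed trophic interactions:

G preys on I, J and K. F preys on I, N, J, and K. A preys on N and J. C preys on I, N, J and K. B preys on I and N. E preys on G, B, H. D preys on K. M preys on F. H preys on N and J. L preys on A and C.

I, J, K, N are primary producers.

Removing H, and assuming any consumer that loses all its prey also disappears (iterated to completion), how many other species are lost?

0

Remove H.
Every predator of it retains at least one other prey: E still has B, G.
No consumer loses all prey, so no secondary extinctions occur.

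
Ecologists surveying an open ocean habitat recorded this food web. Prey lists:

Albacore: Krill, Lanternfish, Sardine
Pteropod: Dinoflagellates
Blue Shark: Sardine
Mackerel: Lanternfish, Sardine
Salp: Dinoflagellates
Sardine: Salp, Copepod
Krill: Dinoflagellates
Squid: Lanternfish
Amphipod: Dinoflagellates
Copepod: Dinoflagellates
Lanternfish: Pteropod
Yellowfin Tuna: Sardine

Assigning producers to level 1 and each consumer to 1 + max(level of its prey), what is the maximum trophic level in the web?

4

Producers (level 1): Dinoflagellates.
Dinoflagellates → Salp → Sardine → Blue Shark gives Blue Shark level 4.
No species has a prey at level 4, so no species reaches level 5.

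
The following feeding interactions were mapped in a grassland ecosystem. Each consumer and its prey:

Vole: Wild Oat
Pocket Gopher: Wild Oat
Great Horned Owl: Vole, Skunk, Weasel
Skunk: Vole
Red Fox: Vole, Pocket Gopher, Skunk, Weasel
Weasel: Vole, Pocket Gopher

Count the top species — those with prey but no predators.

2

Top species (has prey, but nothing eats it): Red Fox, Great Horned Owl.
Count: 2.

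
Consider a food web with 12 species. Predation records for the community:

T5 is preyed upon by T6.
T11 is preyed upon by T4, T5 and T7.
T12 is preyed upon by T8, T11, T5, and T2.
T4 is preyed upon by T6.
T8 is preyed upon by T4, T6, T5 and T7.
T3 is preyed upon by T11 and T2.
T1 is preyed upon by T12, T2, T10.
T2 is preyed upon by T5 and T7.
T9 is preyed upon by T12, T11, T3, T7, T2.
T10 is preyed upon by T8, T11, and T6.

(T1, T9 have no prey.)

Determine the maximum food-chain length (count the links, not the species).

4 links

One longest chain: T1 → T12 → T11 → T4 → T6.
It has 5 species and 4 links.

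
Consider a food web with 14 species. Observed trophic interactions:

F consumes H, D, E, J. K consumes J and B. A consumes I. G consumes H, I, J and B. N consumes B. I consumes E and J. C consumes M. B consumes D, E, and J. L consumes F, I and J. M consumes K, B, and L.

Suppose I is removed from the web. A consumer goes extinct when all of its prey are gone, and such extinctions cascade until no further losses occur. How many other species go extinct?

Remove I.
Round 1: A (all prey gone) → extinct.
No further losses. Total secondary extinctions: 1.

1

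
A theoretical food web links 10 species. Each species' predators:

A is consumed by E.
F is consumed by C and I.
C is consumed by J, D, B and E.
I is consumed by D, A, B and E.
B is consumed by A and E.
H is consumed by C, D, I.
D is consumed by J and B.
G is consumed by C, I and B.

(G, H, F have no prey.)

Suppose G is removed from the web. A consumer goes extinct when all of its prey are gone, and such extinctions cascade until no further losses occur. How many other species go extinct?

0

Remove G.
Every predator of it retains at least one other prey: C still has H, F; I still has H, F; B still has C, I, D.
No consumer loses all prey, so no secondary extinctions occur.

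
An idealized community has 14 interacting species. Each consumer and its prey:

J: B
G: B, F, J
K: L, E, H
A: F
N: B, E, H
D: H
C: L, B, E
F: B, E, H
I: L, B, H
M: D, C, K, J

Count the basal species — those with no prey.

4

Basal species (no prey listed): L, B, E, H.
Count: 4.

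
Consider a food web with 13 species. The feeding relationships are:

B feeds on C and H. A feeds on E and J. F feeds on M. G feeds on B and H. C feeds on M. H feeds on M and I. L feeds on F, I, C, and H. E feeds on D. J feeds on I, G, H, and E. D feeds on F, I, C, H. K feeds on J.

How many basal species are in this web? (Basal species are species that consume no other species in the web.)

2

Basal species (no prey listed): I, M.
Count: 2.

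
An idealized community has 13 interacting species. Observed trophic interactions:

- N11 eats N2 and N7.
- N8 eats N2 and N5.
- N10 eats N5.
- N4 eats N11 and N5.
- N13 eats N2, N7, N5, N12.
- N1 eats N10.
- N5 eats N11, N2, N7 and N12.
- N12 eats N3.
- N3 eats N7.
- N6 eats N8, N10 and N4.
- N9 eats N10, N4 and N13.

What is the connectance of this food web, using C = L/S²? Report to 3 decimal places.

C = 0.142

The web has S = 13 species and L = 24 feeding links.
C = L / S² = 24 / 169 = 0.1420 ≈ 0.142.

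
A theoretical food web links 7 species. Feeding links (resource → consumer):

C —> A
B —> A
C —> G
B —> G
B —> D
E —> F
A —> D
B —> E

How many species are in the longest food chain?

One longest chain: B → E → F.
It has 3 species and 2 links.

3 species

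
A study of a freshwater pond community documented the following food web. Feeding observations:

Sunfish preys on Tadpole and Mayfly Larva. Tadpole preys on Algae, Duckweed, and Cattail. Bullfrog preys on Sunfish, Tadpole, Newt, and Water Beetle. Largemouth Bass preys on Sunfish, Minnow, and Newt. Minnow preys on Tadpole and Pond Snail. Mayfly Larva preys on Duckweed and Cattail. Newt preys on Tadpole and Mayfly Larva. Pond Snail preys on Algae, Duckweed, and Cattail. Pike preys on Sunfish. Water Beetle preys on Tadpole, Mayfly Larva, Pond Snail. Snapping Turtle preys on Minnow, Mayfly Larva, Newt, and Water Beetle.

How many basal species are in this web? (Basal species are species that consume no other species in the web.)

3

Basal species (no prey listed): Duckweed, Cattail, Algae.
Count: 3.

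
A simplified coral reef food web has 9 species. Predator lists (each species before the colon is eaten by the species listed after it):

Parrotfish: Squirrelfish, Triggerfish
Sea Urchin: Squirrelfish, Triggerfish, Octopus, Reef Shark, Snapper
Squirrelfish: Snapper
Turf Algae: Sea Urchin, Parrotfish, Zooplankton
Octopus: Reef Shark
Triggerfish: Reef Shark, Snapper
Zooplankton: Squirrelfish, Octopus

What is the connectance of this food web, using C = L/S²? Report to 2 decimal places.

C = 0.20

The web has S = 9 species and L = 16 feeding links.
C = L / S² = 16 / 81 = 0.1975 ≈ 0.20.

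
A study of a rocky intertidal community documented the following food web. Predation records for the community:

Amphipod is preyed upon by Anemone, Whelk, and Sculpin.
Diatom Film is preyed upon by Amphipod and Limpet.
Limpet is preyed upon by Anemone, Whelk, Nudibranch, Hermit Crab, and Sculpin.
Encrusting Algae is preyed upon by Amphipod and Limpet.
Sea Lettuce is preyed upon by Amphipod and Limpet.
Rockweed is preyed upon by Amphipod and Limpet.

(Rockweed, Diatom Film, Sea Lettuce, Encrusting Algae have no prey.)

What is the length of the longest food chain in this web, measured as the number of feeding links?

2 links

One longest chain: Rockweed → Amphipod → Anemone.
It has 3 species and 2 links.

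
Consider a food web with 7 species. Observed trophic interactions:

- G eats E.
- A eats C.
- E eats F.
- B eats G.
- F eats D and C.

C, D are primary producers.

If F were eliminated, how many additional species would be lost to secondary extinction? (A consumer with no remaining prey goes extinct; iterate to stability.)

Remove F.
Round 1: E (all prey gone) → extinct.
Round 2: G (all prey gone) → extinct.
Round 3: B (all prey gone) → extinct.
No further losses. Total secondary extinctions: 3.

3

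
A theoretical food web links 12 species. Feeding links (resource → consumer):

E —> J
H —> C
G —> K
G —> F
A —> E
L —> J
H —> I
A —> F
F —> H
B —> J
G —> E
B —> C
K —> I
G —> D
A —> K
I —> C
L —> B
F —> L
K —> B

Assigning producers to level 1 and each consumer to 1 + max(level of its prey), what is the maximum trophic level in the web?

5

Producers (level 1): A, G.
A → F → L → B → C gives C level 5.
No species has a prey at level 5, so no species reaches level 6.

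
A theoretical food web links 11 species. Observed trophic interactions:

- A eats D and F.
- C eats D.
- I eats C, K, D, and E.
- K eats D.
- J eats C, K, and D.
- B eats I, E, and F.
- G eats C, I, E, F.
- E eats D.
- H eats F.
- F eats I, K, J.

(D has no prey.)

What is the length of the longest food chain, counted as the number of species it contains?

5 species

One longest chain: D → E → I → F → H.
It has 5 species and 4 links.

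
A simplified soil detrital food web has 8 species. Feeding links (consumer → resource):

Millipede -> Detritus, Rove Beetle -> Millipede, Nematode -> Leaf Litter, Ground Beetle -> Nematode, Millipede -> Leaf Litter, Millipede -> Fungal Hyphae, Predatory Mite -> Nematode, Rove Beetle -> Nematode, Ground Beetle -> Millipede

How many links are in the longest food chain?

2 links

One longest chain: Leaf Litter → Nematode → Predatory Mite.
It has 3 species and 2 links.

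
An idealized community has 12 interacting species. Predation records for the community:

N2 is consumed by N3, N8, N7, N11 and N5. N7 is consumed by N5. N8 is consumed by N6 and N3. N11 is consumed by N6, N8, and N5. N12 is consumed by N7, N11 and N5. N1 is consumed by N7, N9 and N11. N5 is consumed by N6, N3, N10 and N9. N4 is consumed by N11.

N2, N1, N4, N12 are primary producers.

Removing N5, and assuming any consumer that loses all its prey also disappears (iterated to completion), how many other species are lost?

1

Remove N5.
Round 1: N10 (all prey gone) → extinct.
No further losses. Total secondary extinctions: 1.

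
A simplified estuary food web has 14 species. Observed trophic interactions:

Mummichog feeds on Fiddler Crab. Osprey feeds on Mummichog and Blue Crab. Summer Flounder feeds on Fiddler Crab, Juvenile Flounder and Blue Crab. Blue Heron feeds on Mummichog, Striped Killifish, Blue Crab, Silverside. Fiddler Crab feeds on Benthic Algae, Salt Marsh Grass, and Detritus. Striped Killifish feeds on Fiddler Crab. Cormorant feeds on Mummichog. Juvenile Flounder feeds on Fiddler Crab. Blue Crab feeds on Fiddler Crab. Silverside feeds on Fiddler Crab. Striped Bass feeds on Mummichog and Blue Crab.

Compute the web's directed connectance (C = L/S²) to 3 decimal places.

C = 0.102

The web has S = 14 species and L = 20 feeding links.
C = L / S² = 20 / 196 = 0.1020 ≈ 0.102.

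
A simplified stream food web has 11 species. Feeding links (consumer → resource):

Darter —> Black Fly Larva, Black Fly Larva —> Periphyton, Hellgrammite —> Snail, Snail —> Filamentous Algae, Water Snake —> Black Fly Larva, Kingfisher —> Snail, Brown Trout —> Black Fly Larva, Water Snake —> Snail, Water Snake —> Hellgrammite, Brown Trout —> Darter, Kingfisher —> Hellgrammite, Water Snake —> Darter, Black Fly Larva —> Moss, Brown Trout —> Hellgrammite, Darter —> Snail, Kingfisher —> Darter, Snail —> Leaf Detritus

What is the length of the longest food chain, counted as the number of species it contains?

4 species

One longest chain: Leaf Detritus → Snail → Hellgrammite → Water Snake.
It has 4 species and 3 links.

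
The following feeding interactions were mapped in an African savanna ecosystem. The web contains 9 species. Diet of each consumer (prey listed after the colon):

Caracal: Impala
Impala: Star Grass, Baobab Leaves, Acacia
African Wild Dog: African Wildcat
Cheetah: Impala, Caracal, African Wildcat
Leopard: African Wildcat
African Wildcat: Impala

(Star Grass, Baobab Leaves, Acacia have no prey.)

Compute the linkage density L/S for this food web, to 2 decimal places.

There are L = 10 links among S = 9 species.
L/S = 10/9 = 1.1111 ≈ 1.11.

L/S = 1.11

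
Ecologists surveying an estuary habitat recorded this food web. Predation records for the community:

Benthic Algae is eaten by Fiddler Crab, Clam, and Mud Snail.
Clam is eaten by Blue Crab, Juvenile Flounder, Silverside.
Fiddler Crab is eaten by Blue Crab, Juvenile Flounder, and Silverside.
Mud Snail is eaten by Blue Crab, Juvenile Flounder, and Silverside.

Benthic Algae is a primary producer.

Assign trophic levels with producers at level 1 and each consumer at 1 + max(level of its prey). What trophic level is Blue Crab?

Benthic Algae is a producer → level 1.
Mud Snail eats Benthic Algae → level 2.
Blue Crab eats Mud Snail (level 2); other prey at levels: Fiddler Crab 2, Clam 2 → level 3.

Trophic level 3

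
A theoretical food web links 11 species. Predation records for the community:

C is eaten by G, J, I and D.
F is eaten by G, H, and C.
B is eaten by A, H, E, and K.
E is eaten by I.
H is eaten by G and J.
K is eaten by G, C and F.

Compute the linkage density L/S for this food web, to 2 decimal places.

There are L = 17 links among S = 11 species.
L/S = 17/11 = 1.5455 ≈ 1.55.

L/S = 1.55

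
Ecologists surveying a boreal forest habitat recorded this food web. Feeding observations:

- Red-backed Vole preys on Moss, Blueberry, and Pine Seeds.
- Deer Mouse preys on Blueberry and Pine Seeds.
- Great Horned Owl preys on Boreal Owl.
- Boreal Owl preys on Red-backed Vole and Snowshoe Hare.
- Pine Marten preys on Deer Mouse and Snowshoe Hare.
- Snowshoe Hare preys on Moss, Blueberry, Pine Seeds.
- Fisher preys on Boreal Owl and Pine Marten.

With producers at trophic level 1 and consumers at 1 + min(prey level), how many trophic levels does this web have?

4

Producers (level 1): Moss, Blueberry, Pine Seeds.
Following each consumer down to its lowest-level prey: Moss → Snowshoe Hare → Boreal Owl → Fisher (levels 1 through 4).
All prey of Fisher (Boreal Owl 3, Pine Marten 3) are at level 3 or above, so Fisher is at level 1 + 3 = 4.
Every consumer has at least one prey at level 3 or below, so none exceeds level 4.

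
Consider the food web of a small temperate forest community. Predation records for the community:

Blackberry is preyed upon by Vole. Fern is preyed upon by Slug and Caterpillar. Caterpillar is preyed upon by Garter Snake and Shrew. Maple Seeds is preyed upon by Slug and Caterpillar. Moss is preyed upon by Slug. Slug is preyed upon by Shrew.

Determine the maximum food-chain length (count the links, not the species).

One longest chain: Fern → Caterpillar → Garter Snake.
It has 3 species and 2 links.

2 links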